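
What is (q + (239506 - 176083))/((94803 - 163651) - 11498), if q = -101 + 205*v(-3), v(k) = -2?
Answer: -31456/40173 ≈ -0.78301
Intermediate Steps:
q = -511 (q = -101 + 205*(-2) = -101 - 410 = -511)
(q + (239506 - 176083))/((94803 - 163651) - 11498) = (-511 + (239506 - 176083))/((94803 - 163651) - 11498) = (-511 + 63423)/(-68848 - 11498) = 62912/(-80346) = 62912*(-1/80346) = -31456/40173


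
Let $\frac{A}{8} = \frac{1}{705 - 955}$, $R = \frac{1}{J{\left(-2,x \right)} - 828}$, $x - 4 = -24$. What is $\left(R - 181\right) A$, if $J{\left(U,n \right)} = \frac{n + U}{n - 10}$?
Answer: $\frac{8984176}{1551125} \approx 5.792$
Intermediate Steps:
$x = -20$ ($x = 4 - 24 = -20$)
$J{\left(U,n \right)} = \frac{U + n}{-10 + n}$
$R = - \frac{15}{12409}$ ($R = \frac{1}{\frac{-2 - 20}{-10 - 20} - 828} = \frac{1}{\frac{1}{-30} \left(-22\right) - 828} = \frac{1}{\left(- \frac{1}{30}\right) \left(-22\right) - 828} = \frac{1}{\frac{11}{15} - 828} = \frac{1}{- \frac{12409}{15}} = - \frac{15}{12409} \approx -0.0012088$)
$A = - \frac{4}{125}$ ($A = \frac{8}{705 - 955} = \frac{8}{-250} = 8 \left(- \frac{1}{250}\right) = - \frac{4}{125} \approx -0.032$)
$\left(R - 181\right) A = \left(- \frac{15}{12409} - 181\right) \left(- \frac{4}{125}\right) = \left(- \frac{2246044}{12409}\right) \left(- \frac{4}{125}\right) = \frac{8984176}{1551125}$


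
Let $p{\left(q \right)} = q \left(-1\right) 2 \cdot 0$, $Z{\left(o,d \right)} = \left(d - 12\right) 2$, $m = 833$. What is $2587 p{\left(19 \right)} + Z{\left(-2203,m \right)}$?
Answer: $1642$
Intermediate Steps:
$Z{\left(o,d \right)} = -24 + 2 d$ ($Z{\left(o,d \right)} = \left(-12 + d\right) 2 = -24 + 2 d$)
$p{\left(q \right)} = 0$ ($p{\left(q \right)} = - q 0 = 0$)
$2587 p{\left(19 \right)} + Z{\left(-2203,m \right)} = 2587 \cdot 0 + \left(-24 + 2 \cdot 833\right) = 0 + \left(-24 + 1666\right) = 0 + 1642 = 1642$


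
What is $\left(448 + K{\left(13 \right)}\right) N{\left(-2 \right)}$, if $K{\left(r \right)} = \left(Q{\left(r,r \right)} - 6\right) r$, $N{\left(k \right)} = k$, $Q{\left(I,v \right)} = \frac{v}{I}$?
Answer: $-766$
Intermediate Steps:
$K{\left(r \right)} = - 5 r$ ($K{\left(r \right)} = \left(\frac{r}{r} - 6\right) r = \left(1 - 6\right) r = - 5 r$)
$\left(448 + K{\left(13 \right)}\right) N{\left(-2 \right)} = \left(448 - 65\right) \left(-2\right) = 383 \left(-2\right) = -766$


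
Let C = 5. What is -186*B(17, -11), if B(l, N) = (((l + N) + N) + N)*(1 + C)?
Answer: 17856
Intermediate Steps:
B(l, N) = 6*l + 18*N (B(l, N) = (((l + N) + N) + N)*(1 + 5) = (((N + l) + N) + N)*6 = ((l + 2*N) + N)*6 = (l + 3*N)*6 = 6*l + 18*N)
-186*B(17, -11) = -186*(6*17 + 18*(-11)) = -186*(102 - 198) = -186*(-96) = 17856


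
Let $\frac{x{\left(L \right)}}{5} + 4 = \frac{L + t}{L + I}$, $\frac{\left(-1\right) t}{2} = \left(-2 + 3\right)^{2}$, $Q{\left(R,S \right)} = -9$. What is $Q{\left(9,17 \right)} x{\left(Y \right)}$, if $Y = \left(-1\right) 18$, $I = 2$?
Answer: $\frac{495}{4} \approx 123.75$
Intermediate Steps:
$t = -2$ ($t = - 2 \left(-2 + 3\right)^{2} = - 2 \cdot 1^{2} = \left(-2\right) 1 = -2$)
$Y = -18$
$x{\left(L \right)} = -20 + \frac{5 \left(-2 + L\right)}{2 + L}$ ($x{\left(L \right)} = -20 + 5 \frac{L - 2}{L + 2} = -20 + 5 \frac{-2 + L}{2 + L} = -20 + \frac{5 \left(-2 + L\right)}{2 + L}$)
$Q{\left(9,17 \right)} x{\left(Y \right)} = - 9 \frac{5 \left(-10 - -54\right)}{2 - 18} = - 9 \frac{5 \left(-10 + 54\right)}{-16} = - 9 \cdot 5 \left(- \frac{1}{16}\right) 44 = \left(-9\right) \left(- \frac{55}{4}\right) = \frac{495}{4}$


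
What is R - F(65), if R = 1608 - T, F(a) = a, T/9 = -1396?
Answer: 14107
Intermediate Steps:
T = -12564 (T = 9*(-1396) = -12564)
R = 14172 (R = 1608 - 1*(-12564) = 1608 + 12564 = 14172)
R - F(65) = 14172 - 1*65 = 14172 - 65 = 14107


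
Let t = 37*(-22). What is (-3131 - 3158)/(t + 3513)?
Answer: -6289/2699 ≈ -2.3301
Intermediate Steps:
t = -814
(-3131 - 3158)/(t + 3513) = (-3131 - 3158)/(-814 + 3513) = -6289/2699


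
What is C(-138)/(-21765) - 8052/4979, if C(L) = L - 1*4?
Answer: -174544762/108367935 ≈ -1.6107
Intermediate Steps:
C(L) = -4 + L (C(L) = L - 4 = -4 + L)
C(-138)/(-21765) - 8052/4979 = (-4 - 138)/(-21765) - 8052/4979 = -142*(-1/21765) - 8052*1/4979 = 142/21765 - 8052/4979 = -174544762/108367935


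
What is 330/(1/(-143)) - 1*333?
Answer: -47523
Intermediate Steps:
330/(1/(-143)) - 1*333 = 330/(-1/143) - 333 = 330*(-143) - 333 = -47190 - 333 = -47523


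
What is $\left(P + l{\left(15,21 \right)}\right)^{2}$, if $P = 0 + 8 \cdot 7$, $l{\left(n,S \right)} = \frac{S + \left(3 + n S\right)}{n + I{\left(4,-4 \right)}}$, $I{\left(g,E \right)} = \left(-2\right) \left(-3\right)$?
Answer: $\frac{255025}{49} \approx 5204.6$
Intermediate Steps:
$I{\left(g,E \right)} = 6$
$l{\left(n,S \right)} = \frac{3 + S + S n}{6 + n}$ ($l{\left(n,S \right)} = \frac{S + \left(3 + n S\right)}{n + 6} = \frac{S + \left(3 + S n\right)}{6 + n} = \frac{3 + S + S n}{6 + n}$)
$P = 56$ ($P = 0 + 56 = 56$)
$\left(P + l{\left(15,21 \right)}\right)^{2} = \left(56 + \frac{3 + 21 + 21 \cdot 15}{6 + 15}\right)^{2} = \left(56 + \frac{3 + 21 + 315}{21}\right)^{2} = \left(56 + \frac{1}{21} \cdot 339\right)^{2} = \left(56 + \frac{113}{7}\right)^{2} = \left(\frac{505}{7}\right)^{2} = \frac{255025}{49}$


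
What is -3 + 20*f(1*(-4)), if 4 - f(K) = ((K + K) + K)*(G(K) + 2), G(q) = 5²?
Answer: 6557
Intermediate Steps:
G(q) = 25
f(K) = 4 - 81*K (f(K) = 4 - ((K + K) + K)*(25 + 2) = 4 - (2*K + K)*27 = 4 - 3*K*27 = 4 - 81*K)
-3 + 20*f(1*(-4)) = -3 + 20*(4 - 81*(-4)) = -3 + 20*(4 + 324) = -3 + 20*328 = -3 + 6560 = 6557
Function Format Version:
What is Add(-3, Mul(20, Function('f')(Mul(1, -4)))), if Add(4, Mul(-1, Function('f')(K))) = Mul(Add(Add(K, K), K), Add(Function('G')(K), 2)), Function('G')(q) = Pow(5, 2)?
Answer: 6557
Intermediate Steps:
Function('G')(q) = 25
Function('f')(K) = Add(4, Mul(-81, K)) (Function('f')(K) = Add(4, Mul(-1, Mul(Add(Add(K, K), K), Add(25, 2)))) = Add(4, Mul(-1, Mul(Add(Mul(2, K), K), 27))) = Add(4, Mul(-1, Mul(Mul(3, K), 27))) = Add(4, Mul(-1, Mul(81, K))) = Add(4, Mul(-81, K)))
Add(-3, Mul(20, Function('f')(Mul(1, -4)))) = Add(-3, Mul(20, Add(4, Mul(-81, Mul(1, -4))))) = Add(-3, Mul(20, Add(4, Mul(-81, -4)))) = Add(-3, Mul(20, Add(4, 324))) = Add(-3, Mul(20, 328)) = Add(-3, 6560) = 6557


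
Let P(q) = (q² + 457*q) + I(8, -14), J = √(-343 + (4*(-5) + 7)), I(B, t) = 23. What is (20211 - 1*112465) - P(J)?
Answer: -91921 - 914*I*√89 ≈ -91921.0 - 8622.7*I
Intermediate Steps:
J = 2*I*√89 (J = √(-343 + (-20 + 7)) = √(-343 - 13) = √(-356) = 2*I*√89 ≈ 18.868*I)
P(q) = 23 + q² + 457*q (P(q) = (q² + 457*q) + 23 = 23 + q² + 457*q)
(20211 - 1*112465) - P(J) = (20211 - 1*112465) - (23 + (2*I*√89)² + 457*(2*I*√89)) = (20211 - 112465) - (23 - 356 + 914*I*√89) = -92254 - (-333 + 914*I*√89) = -92254 + (333 - 914*I*√89) = -91921 - 914*I*√89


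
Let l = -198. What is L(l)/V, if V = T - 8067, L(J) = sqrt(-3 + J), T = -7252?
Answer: -I*sqrt(201)/15319 ≈ -0.00092548*I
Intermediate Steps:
V = -15319 (V = -7252 - 8067 = -15319)
L(l)/V = sqrt(-3 - 198)/(-15319) = sqrt(-201)*(-1/15319) = (I*sqrt(201))*(-1/15319) = -I*sqrt(201)/15319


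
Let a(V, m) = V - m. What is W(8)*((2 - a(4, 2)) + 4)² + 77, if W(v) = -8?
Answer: -51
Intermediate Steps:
W(8)*((2 - a(4, 2)) + 4)² + 77 = -8*((2 - (4 - 1*2)) + 4)² + 77 = -8*((2 - (4 - 2)) + 4)² + 77 = -8*((2 - 1*2) + 4)² + 77 = -8*((2 - 2) + 4)² + 77 = -8*(0 + 4)² + 77 = -8*4² + 77 = -8*16 + 77 = -128 + 77 = -51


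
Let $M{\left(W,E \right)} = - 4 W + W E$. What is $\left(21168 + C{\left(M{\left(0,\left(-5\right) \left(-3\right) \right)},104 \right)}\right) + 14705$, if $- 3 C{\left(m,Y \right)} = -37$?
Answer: $\frac{107656}{3} \approx 35885.0$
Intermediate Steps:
$M{\left(W,E \right)} = - 4 W + E W$
$C{\left(m,Y \right)} = \frac{37}{3}$ ($C{\left(m,Y \right)} = \left(- \frac{1}{3}\right) \left(-37\right) = \frac{37}{3}$)
$\left(21168 + C{\left(M{\left(0,\left(-5\right) \left(-3\right) \right)},104 \right)}\right) + 14705 = \left(21168 + \frac{37}{3}\right) + 14705 = \frac{63541}{3} + 14705 = \frac{107656}{3}$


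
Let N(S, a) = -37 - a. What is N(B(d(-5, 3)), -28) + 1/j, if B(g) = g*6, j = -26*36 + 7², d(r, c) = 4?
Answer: -7984/887 ≈ -9.0011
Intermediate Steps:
j = -887 (j = -936 + 49 = -887)
B(g) = 6*g
N(B(d(-5, 3)), -28) + 1/j = (-37 - 1*(-28)) + 1/(-887) = (-37 + 28) - 1/887 = -9 - 1/887 = -7984/887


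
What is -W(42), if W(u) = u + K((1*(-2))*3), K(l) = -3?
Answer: -39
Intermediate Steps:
W(u) = -3 + u (W(u) = u - 3 = -3 + u)
-W(42) = -(-3 + 42) = -1*39 = -39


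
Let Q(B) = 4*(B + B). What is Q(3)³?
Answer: 13824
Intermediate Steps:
Q(B) = 8*B (Q(B) = 4*(2*B) = 8*B)
Q(3)³ = (8*3)³ = 24³ = 13824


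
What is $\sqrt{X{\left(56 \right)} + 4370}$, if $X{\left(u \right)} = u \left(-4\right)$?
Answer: $\sqrt{4146} \approx 64.389$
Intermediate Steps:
$X{\left(u \right)} = - 4 u$
$\sqrt{X{\left(56 \right)} + 4370} = \sqrt{\left(-4\right) 56 + 4370} = \sqrt{-224 + 4370} = \sqrt{4146}$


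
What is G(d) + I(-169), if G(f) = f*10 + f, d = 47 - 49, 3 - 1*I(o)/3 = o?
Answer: 494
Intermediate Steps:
I(o) = 9 - 3*o
d = -2
G(f) = 11*f (G(f) = 10*f + f = 11*f)
G(d) + I(-169) = 11*(-2) + (9 - 3*(-169)) = -22 + (9 + 507) = -22 + 516 = 494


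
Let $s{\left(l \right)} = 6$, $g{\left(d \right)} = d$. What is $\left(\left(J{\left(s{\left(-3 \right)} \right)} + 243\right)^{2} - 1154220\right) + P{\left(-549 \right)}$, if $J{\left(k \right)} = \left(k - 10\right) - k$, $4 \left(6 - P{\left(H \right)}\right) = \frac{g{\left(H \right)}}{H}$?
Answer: $- \frac{4399701}{4} \approx -1.0999 \cdot 10^{6}$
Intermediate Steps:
$P{\left(H \right)} = \frac{23}{4}$ ($P{\left(H \right)} = 6 - \frac{H \frac{1}{H}}{4} = 6 - \frac{1}{4} = \frac{23}{4}$)
$J{\left(k \right)} = -10$ ($J{\left(k \right)} = \left(-10 + k\right) - k = -10$)
$\left(\left(J{\left(s{\left(-3 \right)} \right)} + 243\right)^{2} - 1154220\right) + P{\left(-549 \right)} = \left(\left(-10 + 243\right)^{2} - 1154220\right) + \frac{23}{4} = \left(233^{2} - 1154220\right) + \frac{23}{4} = \left(54289 - 1154220\right) + \frac{23}{4} = -1099931 + \frac{23}{4} = - \frac{4399701}{4}$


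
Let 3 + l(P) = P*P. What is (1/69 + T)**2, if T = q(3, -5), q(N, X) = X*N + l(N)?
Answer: 384400/4761 ≈ 80.739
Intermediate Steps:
l(P) = -3 + P**2 (l(P) = -3 + P*P = -3 + P**2)
q(N, X) = -3 + N**2 + N*X (q(N, X) = X*N + (-3 + N**2) = N*X + (-3 + N**2) = -3 + N**2 + N*X)
T = -9 (T = -3 + 3**2 + 3*(-5) = -3 + 9 - 15 = -9)
(1/69 + T)**2 = (1/69 - 9)**2 = (-620/69)**2 = 384400/4761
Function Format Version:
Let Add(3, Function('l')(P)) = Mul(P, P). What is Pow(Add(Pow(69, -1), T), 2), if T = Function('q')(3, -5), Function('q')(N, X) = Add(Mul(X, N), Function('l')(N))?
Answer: Rational(384400, 4761) ≈ 80.739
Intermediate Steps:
Function('l')(P) = Add(-3, Pow(P, 2)) (Function('l')(P) = Add(-3, Mul(P, P)) = Add(-3, Pow(P, 2)))
Function('q')(N, X) = Add(-3, Pow(N, 2), Mul(N, X)) (Function('q')(N, X) = Add(Mul(X, N), Add(-3, Pow(N, 2))) = Add(Mul(N, X), Add(-3, Pow(N, 2))) = Add(-3, Pow(N, 2), Mul(N, X)))
T = -9 (T = Add(-3, Pow(3, 2), Mul(3, -5)) = Add(-3, 9, -15) = -9)
Pow(Add(Pow(69, -1), T), 2) = Pow(Add(Pow(69, -1), -9), 2) = Pow(Add(Rational(1, 69), -9), 2) = Pow(Rational(-620, 69), 2) = Rational(384400, 4761)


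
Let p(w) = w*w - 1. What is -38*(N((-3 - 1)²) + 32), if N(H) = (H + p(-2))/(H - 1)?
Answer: -18962/15 ≈ -1264.1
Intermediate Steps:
p(w) = -1 + w² (p(w) = w² - 1 = -1 + w²)
N(H) = (3 + H)/(-1 + H) (N(H) = (H + (-1 + (-2)²))/(H - 1) = (H + (-1 + 4))/(-1 + H) = (H + 3)/(-1 + H) = (3 + H)/(-1 + H))
-38*(N((-3 - 1)²) + 32) = -38*((3 + (-3 - 1)²)/(-1 + (-3 - 1)²) + 32) = -38*((3 + (-4)²)/(-1 + (-4)²) + 32) = -38*((3 + 16)/(-1 + 16) + 32) = -38*(19/15 + 32) = -38*499/15 = -18962/15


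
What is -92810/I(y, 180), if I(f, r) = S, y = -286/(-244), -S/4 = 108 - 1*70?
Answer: 46405/76 ≈ 610.59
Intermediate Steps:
S = -152 (S = -4*(108 - 1*70) = -4*(108 - 70) = -4*38 = -152)
y = 143/122 (y = -286*(-1/244) = 143/122 ≈ 1.1721)
I(f, r) = -152
-92810/I(y, 180) = -92810/(-152) = -92810*(-1/152) = 46405/76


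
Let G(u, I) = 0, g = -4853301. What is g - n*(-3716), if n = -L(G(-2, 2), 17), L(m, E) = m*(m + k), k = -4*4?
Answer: -4853301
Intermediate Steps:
k = -16
L(m, E) = m*(-16 + m) (L(m, E) = m*(m - 16) = m*(-16 + m))
n = 0 (n = -0*(-16 + 0) = -0*(-16) = -1*0 = 0)
g - n*(-3716) = -4853301 - 0*(-3716) = -4853301 - 1*0 = -4853301 + 0 = -4853301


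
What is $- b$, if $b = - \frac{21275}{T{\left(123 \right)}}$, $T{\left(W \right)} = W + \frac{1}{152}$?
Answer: $\frac{3233800}{18697} \approx 172.96$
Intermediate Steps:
$T{\left(W \right)} = \frac{1}{152} + W$ ($T{\left(W \right)} = W + \frac{1}{152} = \frac{1}{152} + W$)
$b = - \frac{3233800}{18697}$ ($b = - \frac{21275}{\frac{1}{152} + 123} = - \frac{21275}{\frac{18697}{152}} = \left(-21275\right) \frac{152}{18697} = - \frac{3233800}{18697} \approx -172.96$)
$- b = \left(-1\right) \left(- \frac{3233800}{18697}\right) = \frac{3233800}{18697}$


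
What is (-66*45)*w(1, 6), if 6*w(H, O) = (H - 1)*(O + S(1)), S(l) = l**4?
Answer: 0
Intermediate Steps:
w(H, O) = (1 + O)*(-1 + H)/6 (w(H, O) = ((H - 1)*(O + 1**4))/6 = ((-1 + H)*(O + 1))/6 = ((-1 + H)*(1 + O))/6 = ((1 + O)*(-1 + H))/6 = (1 + O)*(-1 + H)/6)
(-66*45)*w(1, 6) = (-66*45)*(-1/6 - 1/6*6 + (1/6)*1 + (1/6)*1*6) = -2970*(-1/6 - 1 + 1/6 + 1) = -2970*0 = 0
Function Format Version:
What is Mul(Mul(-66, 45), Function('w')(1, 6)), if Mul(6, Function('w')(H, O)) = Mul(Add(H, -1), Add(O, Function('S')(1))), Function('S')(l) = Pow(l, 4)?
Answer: 0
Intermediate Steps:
Function('w')(H, O) = Mul(Rational(1, 6), Add(1, O), Add(-1, H)) (Function('w')(H, O) = Mul(Rational(1, 6), Mul(Add(H, -1), Add(O, Pow(1, 4)))) = Mul(Rational(1, 6), Mul(Add(-1, H), Add(O, 1))) = Mul(Rational(1, 6), Mul(Add(-1, H), Add(1, O))) = Mul(Rational(1, 6), Mul(Add(1, O), Add(-1, H))) = Mul(Rational(1, 6), Add(1, O), Add(-1, H)))
Mul(Mul(-66, 45), Function('w')(1, 6)) = Mul(Mul(-66, 45), Add(Rational(-1, 6), Mul(Rational(-1, 6), 6), Mul(Rational(1, 6), 1), Mul(Rational(1, 6), 1, 6))) = Mul(-2970, Add(Rational(-1, 6), -1, Rational(1, 6), 1)) = Mul(-2970, 0) = 0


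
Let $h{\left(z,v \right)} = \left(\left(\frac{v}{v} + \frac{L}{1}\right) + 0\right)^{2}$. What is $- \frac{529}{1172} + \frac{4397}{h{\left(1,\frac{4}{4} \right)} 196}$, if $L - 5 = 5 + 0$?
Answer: $- \frac{462030}{1737197} \approx -0.26596$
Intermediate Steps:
$L = 10$ ($L = 5 + \left(5 + 0\right) = 5 + 5 = 10$)
$h{\left(z,v \right)} = 121$ ($h{\left(z,v \right)} = \left(\left(\frac{v}{v} + \frac{10}{1}\right) + 0\right)^{2} = \left(\left(1 + 10 \cdot 1\right) + 0\right)^{2} = \left(\left(1 + 10\right) + 0\right)^{2} = \left(11 + 0\right)^{2} = 11^{2} = 121$)
$- \frac{529}{1172} + \frac{4397}{h{\left(1,\frac{4}{4} \right)} 196} = - \frac{529}{1172} + \frac{4397}{121 \cdot 196} = \left(-529\right) \frac{1}{1172} + \frac{4397}{23716} = - \frac{529}{1172} + 4397 \cdot \frac{1}{23716} = - \frac{529}{1172} + \frac{4397}{23716} = - \frac{462030}{1737197}$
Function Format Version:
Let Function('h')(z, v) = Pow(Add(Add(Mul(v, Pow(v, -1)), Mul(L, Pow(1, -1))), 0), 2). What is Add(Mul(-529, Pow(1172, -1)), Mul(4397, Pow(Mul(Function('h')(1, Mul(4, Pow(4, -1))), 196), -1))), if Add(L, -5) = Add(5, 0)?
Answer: Rational(-462030, 1737197) ≈ -0.26596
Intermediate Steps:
L = 10 (L = Add(5, Add(5, 0)) = Add(5, 5) = 10)
Function('h')(z, v) = 121 (Function('h')(z, v) = Pow(Add(Add(Mul(v, Pow(v, -1)), Mul(10, Pow(1, -1))), 0), 2) = Pow(Add(Add(1, Mul(10, 1)), 0), 2) = Pow(Add(Add(1, 10), 0), 2) = Pow(Add(11, 0), 2) = Pow(11, 2) = 121)
Add(Mul(-529, Pow(1172, -1)), Mul(4397, Pow(Mul(Function('h')(1, Mul(4, Pow(4, -1))), 196), -1))) = Add(Mul(-529, Pow(1172, -1)), Mul(4397, Pow(Mul(121, 196), -1))) = Add(Mul(-529, Rational(1, 1172)), Mul(4397, Pow(23716, -1))) = Add(Rational(-529, 1172), Mul(4397, Rational(1, 23716))) = Add(Rational(-529, 1172), Rational(4397, 23716)) = Rational(-462030, 1737197)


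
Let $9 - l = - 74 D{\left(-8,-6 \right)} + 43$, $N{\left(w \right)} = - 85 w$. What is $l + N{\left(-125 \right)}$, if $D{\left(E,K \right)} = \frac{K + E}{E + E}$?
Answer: $\frac{42623}{4} \approx 10656.0$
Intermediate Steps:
$D{\left(E,K \right)} = \frac{E + K}{2 E}$
$l = \frac{123}{4}$ ($l = 9 - \left(- 74 \frac{-8 - 6}{2 \left(-8\right)} + 43\right) = 9 - \left(- 74 \cdot \frac{1}{2} \left(- \frac{1}{8}\right) \left(-14\right) + 43\right) = 9 - \left(\left(-74\right) \frac{7}{8} + 43\right) = 9 - \left(- \frac{259}{4} + 43\right) = 9 - - \frac{87}{4} = 9 + \frac{87}{4} = \frac{123}{4} \approx 30.75$)
$l + N{\left(-125 \right)} = \frac{123}{4} - -10625 = \frac{123}{4} + 10625 = \frac{42623}{4}$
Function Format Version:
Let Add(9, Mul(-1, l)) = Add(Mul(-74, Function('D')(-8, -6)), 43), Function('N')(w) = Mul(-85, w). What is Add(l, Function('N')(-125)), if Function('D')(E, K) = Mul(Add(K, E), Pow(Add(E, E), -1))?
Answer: Rational(42623, 4) ≈ 10656.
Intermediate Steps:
Function('D')(E, K) = Mul(Rational(1, 2), Pow(E, -1), Add(E, K)) (Function('D')(E, K) = Mul(Add(E, K), Pow(Mul(2, E), -1)) = Mul(Add(E, K), Mul(Rational(1, 2), Pow(E, -1))) = Mul(Rational(1, 2), Pow(E, -1), Add(E, K)))
l = Rational(123, 4) (l = Add(9, Mul(-1, Add(Mul(-74, Mul(Rational(1, 2), Pow(-8, -1), Add(-8, -6))), 43))) = Add(9, Mul(-1, Add(Mul(-74, Mul(Rational(1, 2), Rational(-1, 8), -14)), 43))) = Add(9, Mul(-1, Add(Mul(-74, Rational(7, 8)), 43))) = Add(9, Mul(-1, Add(Rational(-259, 4), 43))) = Add(9, Mul(-1, Rational(-87, 4))) = Add(9, Rational(87, 4)) = Rational(123, 4) ≈ 30.750)
Add(l, Function('N')(-125)) = Add(Rational(123, 4), Mul(-85, -125)) = Add(Rational(123, 4), 10625) = Rational(42623, 4)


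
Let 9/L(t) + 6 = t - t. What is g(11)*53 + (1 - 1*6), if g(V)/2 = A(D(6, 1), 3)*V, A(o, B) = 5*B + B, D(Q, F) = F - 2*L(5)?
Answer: 20983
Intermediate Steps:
L(t) = -3/2 (L(t) = 9/(-6 + (t - t)) = 9/(-6 + 0) = 9/(-6) = 9*(-⅙) = -3/2)
D(Q, F) = 3 + F (D(Q, F) = F - 2*(-3/2) = F + 3 = 3 + F)
A(o, B) = 6*B
g(V) = 36*V (g(V) = 2*((6*3)*V) = 2*(18*V) = 36*V)
g(11)*53 + (1 - 1*6) = (36*11)*53 + (1 - 1*6) = 396*53 + (1 - 6) = 20988 - 5 = 20983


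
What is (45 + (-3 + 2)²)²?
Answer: 2116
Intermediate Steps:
(45 + (-3 + 2)²)² = (45 + (-1)²)² = (45 + 1)² = 46² = 2116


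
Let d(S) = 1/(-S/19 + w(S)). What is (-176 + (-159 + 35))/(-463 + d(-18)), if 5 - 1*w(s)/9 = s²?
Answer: 4089825/6311968 ≈ 0.64795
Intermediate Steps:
w(s) = 45 - 9*s²
d(S) = 1/(45 - 9*S² - S/19) (d(S) = 1/(-S/19 + (45 - 9*S²)) = 1/(45 - 9*S² - S/19))
(-176 + (-159 + 35))/(-463 + d(-18)) = (-176 + (-159 + 35))/(-463 - 19/(-855 - 18 + 171*(-18)²)) = (-176 - 124)/(-463 - 19/(-855 - 18 + 171*324)) = -300/(-463 - 19/(-855 - 18 + 55404)) = -300/(-463 - 19/54531) = -300/(-25247872/54531) = -300*(-54531/25247872) = 4089825/6311968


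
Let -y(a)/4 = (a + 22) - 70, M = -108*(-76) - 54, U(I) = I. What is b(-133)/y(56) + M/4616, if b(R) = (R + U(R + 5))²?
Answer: -39273201/18464 ≈ -2127.0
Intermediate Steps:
M = 8154 (M = 8208 - 54 = 8154)
b(R) = (5 + 2*R)² (b(R) = (R + (R + 5))² = (R + (5 + R))² = (5 + 2*R)²)
y(a) = 192 - 4*a (y(a) = -4*((a + 22) - 70) = -4*((22 + a) - 70) = -4*(-48 + a) = 192 - 4*a)
b(-133)/y(56) + M/4616 = (5 + 2*(-133))²/(192 - 4*56) + 8154/4616 = (5 - 266)²/(192 - 224) + 8154*(1/4616) = (-261)²/(-32) + 4077/2308 = 68121*(-1/32) + 4077/2308 = -68121/32 + 4077/2308 = -39273201/18464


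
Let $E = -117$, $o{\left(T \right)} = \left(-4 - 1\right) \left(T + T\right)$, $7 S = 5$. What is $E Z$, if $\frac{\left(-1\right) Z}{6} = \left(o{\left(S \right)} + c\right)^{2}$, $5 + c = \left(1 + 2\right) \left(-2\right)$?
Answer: $\frac{11322558}{49} \approx 2.3107 \cdot 10^{5}$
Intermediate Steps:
$S = \frac{5}{7}$ ($S = \frac{1}{7} \cdot 5 = \frac{5}{7} \approx 0.71429$)
$c = -11$ ($c = -5 + \left(1 + 2\right) \left(-2\right) = -5 + 3 \left(-2\right) = -5 - 6 = -11$)
$o{\left(T \right)} = - 10 T$ ($o{\left(T \right)} = - 5 \cdot 2 T = - 10 T$)
$Z = - \frac{96774}{49}$ ($Z = - 6 \left(\left(-10\right) \frac{5}{7} - 11\right)^{2} = - 6 \left(- \frac{50}{7} - 11\right)^{2} = - 6 \left(- \frac{127}{7}\right)^{2} = \left(-6\right) \frac{16129}{49} = - \frac{96774}{49} \approx -1975.0$)
$E Z = \left(-117\right) \left(- \frac{96774}{49}\right) = \frac{11322558}{49}$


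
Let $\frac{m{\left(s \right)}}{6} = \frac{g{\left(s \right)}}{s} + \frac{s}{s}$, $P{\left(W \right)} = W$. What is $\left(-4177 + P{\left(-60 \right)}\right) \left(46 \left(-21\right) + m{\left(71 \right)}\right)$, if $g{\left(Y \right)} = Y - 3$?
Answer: $\frac{287065224}{71} \approx 4.0432 \cdot 10^{6}$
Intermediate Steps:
$g{\left(Y \right)} = -3 + Y$ ($g{\left(Y \right)} = Y - 3 = -3 + Y$)
$m{\left(s \right)} = 6 + \frac{6 \left(-3 + s\right)}{s}$ ($m{\left(s \right)} = 6 \left(\frac{-3 + s}{s} + \frac{s}{s}\right) = 6 \left(\frac{-3 + s}{s} + 1\right) = 6 \left(1 + \frac{-3 + s}{s}\right) = 6 + \frac{6 \left(-3 + s\right)}{s}$)
$\left(-4177 + P{\left(-60 \right)}\right) \left(46 \left(-21\right) + m{\left(71 \right)}\right) = \left(-4177 - 60\right) \left(46 \left(-21\right) + \left(12 - \frac{18}{71}\right)\right) = - 4237 \left(-966 + \left(12 - \frac{18}{71}\right)\right) = - 4237 \left(-966 + \frac{834}{71}\right) = \left(-4237\right) \left(- \frac{67752}{71}\right) = \frac{287065224}{71}$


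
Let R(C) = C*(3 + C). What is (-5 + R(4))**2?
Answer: 529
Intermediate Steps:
(-5 + R(4))**2 = (-5 + 4*(3 + 4))**2 = (-5 + 4*7)**2 = (-5 + 28)**2 = 23**2 = 529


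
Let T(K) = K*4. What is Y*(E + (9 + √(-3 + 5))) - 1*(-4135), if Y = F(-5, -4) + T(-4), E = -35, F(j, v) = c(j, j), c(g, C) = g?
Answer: 4681 - 21*√2 ≈ 4651.3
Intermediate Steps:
T(K) = 4*K
F(j, v) = j
Y = -21 (Y = -5 + 4*(-4) = -5 - 16 = -21)
Y*(E + (9 + √(-3 + 5))) - 1*(-4135) = -21*(-35 + (9 + √(-3 + 5))) - 1*(-4135) = -21*(-35 + (9 + √2)) + 4135 = -21*(-26 + √2) + 4135 = (546 - 21*√2) + 4135 = 4681 - 21*√2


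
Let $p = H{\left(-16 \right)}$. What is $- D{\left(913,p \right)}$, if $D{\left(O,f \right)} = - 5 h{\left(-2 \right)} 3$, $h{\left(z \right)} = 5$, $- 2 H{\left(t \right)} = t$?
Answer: $75$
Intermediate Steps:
$H{\left(t \right)} = - \frac{t}{2}$
$p = 8$ ($p = \left(- \frac{1}{2}\right) \left(-16\right) = 8$)
$D{\left(O,f \right)} = -75$ ($D{\left(O,f \right)} = \left(-5\right) 5 \cdot 3 = \left(-25\right) 3 = -75$)
$- D{\left(913,p \right)} = \left(-1\right) \left(-75\right) = 75$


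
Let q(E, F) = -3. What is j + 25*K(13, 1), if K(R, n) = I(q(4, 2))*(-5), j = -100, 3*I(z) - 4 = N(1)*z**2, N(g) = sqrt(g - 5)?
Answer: -800/3 - 750*I ≈ -266.67 - 750.0*I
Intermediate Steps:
N(g) = sqrt(-5 + g)
I(z) = 4/3 + 2*I*z**2/3 (I(z) = 4/3 + (sqrt(-5 + 1)*z**2)/3 = 4/3 + (sqrt(-4)*z**2)/3 = 4/3 + ((2*I)*z**2)/3 = 4/3 + (2*I*z**2)/3 = 4/3 + 2*I*z**2/3)
K(R, n) = -20/3 - 30*I (K(R, n) = (4/3 + (2/3)*I*(-3)**2)*(-5) = (4/3 + (2/3)*I*9)*(-5) = (4/3 + 6*I)*(-5) = -20/3 - 30*I)
j + 25*K(13, 1) = -100 + 25*(-20/3 - 30*I) = -100 + (-500/3 - 750*I) = -800/3 - 750*I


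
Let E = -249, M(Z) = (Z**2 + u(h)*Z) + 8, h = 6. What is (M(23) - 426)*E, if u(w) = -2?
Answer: -16185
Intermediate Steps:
M(Z) = 8 + Z**2 - 2*Z (M(Z) = (Z**2 - 2*Z) + 8 = 8 + Z**2 - 2*Z)
(M(23) - 426)*E = ((8 + 23**2 - 2*23) - 426)*(-249) = ((8 + 529 - 46) - 426)*(-249) = (491 - 426)*(-249) = 65*(-249) = -16185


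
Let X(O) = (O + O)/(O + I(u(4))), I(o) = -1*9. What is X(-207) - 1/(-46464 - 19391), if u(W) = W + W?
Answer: 1514677/790260 ≈ 1.9167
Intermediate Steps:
u(W) = 2*W
I(o) = -9
X(O) = 2*O/(-9 + O) (X(O) = (O + O)/(O - 9) = (2*O)/(-9 + O) = 2*O/(-9 + O))
X(-207) - 1/(-46464 - 19391) = 2*(-207)/(-9 - 207) - 1/(-46464 - 19391) = 2*(-207)/(-216) - 1/(-65855) = 2*(-207)*(-1/216) - 1*(-1/65855) = 23/12 + 1/65855 = 1514677/790260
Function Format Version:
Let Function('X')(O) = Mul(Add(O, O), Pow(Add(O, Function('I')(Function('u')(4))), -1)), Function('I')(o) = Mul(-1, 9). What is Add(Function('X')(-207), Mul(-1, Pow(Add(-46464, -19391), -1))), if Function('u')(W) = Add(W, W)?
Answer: Rational(1514677, 790260) ≈ 1.9167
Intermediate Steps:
Function('u')(W) = Mul(2, W)
Function('I')(o) = -9
Function('X')(O) = Mul(2, O, Pow(Add(-9, O), -1)) (Function('X')(O) = Mul(Add(O, O), Pow(Add(O, -9), -1)) = Mul(Mul(2, O), Pow(Add(-9, O), -1)) = Mul(2, O, Pow(Add(-9, O), -1)))
Add(Function('X')(-207), Mul(-1, Pow(Add(-46464, -19391), -1))) = Add(Mul(2, -207, Pow(Add(-9, -207), -1)), Mul(-1, Pow(Add(-46464, -19391), -1))) = Add(Mul(2, -207, Pow(-216, -1)), Mul(-1, Pow(-65855, -1))) = Add(Mul(2, -207, Rational(-1, 216)), Mul(-1, Rational(-1, 65855))) = Add(Rational(23, 12), Rational(1, 65855)) = Rational(1514677, 790260)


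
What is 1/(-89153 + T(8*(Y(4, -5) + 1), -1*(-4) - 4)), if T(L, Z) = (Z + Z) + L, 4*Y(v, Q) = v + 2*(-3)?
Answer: -1/89149 ≈ -1.1217e-5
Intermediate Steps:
Y(v, Q) = -3/2 + v/4 (Y(v, Q) = (v + 2*(-3))/4 = (v - 6)/4 = (-6 + v)/4 = -3/2 + v/4)
T(L, Z) = L + 2*Z (T(L, Z) = 2*Z + L = L + 2*Z)
1/(-89153 + T(8*(Y(4, -5) + 1), -1*(-4) - 4)) = 1/(-89153 + (8*((-3/2 + (¼)*4) + 1) + 2*(-1*(-4) - 4))) = 1/(-89153 + (8*((-3/2 + 1) + 1) + 2*(4 - 4))) = 1/(-89153 + (8*(-½ + 1) + 2*0)) = 1/(-89153 + (8*(½) + 0)) = 1/(-89153 + (4 + 0)) = 1/(-89153 + 4) = 1/(-89149) = -1/89149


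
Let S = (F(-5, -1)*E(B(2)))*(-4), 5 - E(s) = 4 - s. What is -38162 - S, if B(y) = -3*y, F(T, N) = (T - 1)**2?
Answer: -38882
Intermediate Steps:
F(T, N) = (-1 + T)**2
E(s) = 1 + s (E(s) = 5 - (4 - s) = 5 + (-4 + s) = 1 + s)
S = 720 (S = ((-1 - 5)**2*(1 - 3*2))*(-4) = ((-6)**2*(1 - 6))*(-4) = (36*(-5))*(-4) = -180*(-4) = 720)
-38162 - S = -38162 - 1*720 = -38162 - 720 = -38882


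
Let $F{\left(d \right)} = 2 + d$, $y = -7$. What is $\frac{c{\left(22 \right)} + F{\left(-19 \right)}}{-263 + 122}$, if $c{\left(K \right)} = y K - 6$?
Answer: $\frac{59}{47} \approx 1.2553$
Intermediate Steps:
$c{\left(K \right)} = -6 - 7 K$ ($c{\left(K \right)} = - 7 K - 6 = -6 - 7 K$)
$\frac{c{\left(22 \right)} + F{\left(-19 \right)}}{-263 + 122} = \frac{\left(-6 - 154\right) + \left(2 - 19\right)}{-263 + 122} = \frac{\left(-6 - 154\right) - 17}{-141} = \left(-160 - 17\right) \left(- \frac{1}{141}\right) = \left(-177\right) \left(- \frac{1}{141}\right) = \frac{59}{47}$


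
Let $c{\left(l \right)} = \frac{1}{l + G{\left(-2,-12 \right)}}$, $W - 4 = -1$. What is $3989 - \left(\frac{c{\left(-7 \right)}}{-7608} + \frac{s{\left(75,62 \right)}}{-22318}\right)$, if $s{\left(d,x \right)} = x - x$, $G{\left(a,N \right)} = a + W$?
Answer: $\frac{182089871}{45648} \approx 3989.0$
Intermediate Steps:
$W = 3$ ($W = 4 - 1 = 3$)
$G{\left(a,N \right)} = 3 + a$ ($G{\left(a,N \right)} = a + 3 = 3 + a$)
$s{\left(d,x \right)} = 0$
$c{\left(l \right)} = \frac{1}{1 + l}$ ($c{\left(l \right)} = \frac{1}{l + \left(3 - 2\right)} = \frac{1}{l + 1} = \frac{1}{1 + l}$)
$3989 - \left(\frac{c{\left(-7 \right)}}{-7608} + \frac{s{\left(75,62 \right)}}{-22318}\right) = 3989 - \left(\frac{1}{\left(1 - 7\right) \left(-7608\right)} + \frac{0}{-22318}\right) = 3989 - \left(\frac{1}{-6} \left(- \frac{1}{7608}\right) + 0 \left(- \frac{1}{22318}\right)\right) = 3989 - \left(\left(- \frac{1}{6}\right) \left(- \frac{1}{7608}\right) + 0\right) = 3989 - \left(\frac{1}{45648} + 0\right) = 3989 - \frac{1}{45648} = \frac{182089871}{45648}$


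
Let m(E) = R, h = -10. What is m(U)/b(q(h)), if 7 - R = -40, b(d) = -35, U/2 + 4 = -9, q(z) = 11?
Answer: -47/35 ≈ -1.3429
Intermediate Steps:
U = -26 (U = -8 + 2*(-9) = -8 - 18 = -26)
R = 47 (R = 7 - 1*(-40) = 7 + 40 = 47)
m(E) = 47
m(U)/b(q(h)) = 47/(-35) = 47*(-1/35) = -47/35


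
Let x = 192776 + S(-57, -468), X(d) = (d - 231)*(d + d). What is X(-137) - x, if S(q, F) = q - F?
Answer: -92355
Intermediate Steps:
X(d) = 2*d*(-231 + d) (X(d) = (-231 + d)*(2*d) = 2*d*(-231 + d))
x = 193187 (x = 192776 + (-57 - 1*(-468)) = 192776 + (-57 + 468) = 192776 + 411 = 193187)
X(-137) - x = 2*(-137)*(-231 - 137) - 1*193187 = 2*(-137)*(-368) - 193187 = 100832 - 193187 = -92355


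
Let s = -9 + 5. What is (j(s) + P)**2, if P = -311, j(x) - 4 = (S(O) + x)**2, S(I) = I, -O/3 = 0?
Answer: 84681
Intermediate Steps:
s = -4
O = 0 (O = -3*0 = 0)
j(x) = 4 + x**2 (j(x) = 4 + (0 + x)**2 = 4 + x**2)
(j(s) + P)**2 = ((4 + (-4)**2) - 311)**2 = ((4 + 16) - 311)**2 = (20 - 311)**2 = (-291)**2 = 84681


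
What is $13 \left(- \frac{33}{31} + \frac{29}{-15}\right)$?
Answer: $- \frac{18122}{465} \approx -38.972$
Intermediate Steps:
$13 \left(- \frac{33}{31} + \frac{29}{-15}\right) = 13 \left(\left(-33\right) \frac{1}{31} + 29 \left(- \frac{1}{15}\right)\right) = 13 \left(- \frac{33}{31} - \frac{29}{15}\right) = 13 \left(- \frac{1394}{465}\right) = - \frac{18122}{465}$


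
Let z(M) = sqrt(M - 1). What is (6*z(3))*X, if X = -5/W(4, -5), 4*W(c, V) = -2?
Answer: 60*sqrt(2) ≈ 84.853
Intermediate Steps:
W(c, V) = -1/2 (W(c, V) = (1/4)*(-2) = -1/2)
z(M) = sqrt(-1 + M)
X = 10 (X = -5/(-1/2) = -5*(-2) = 10)
(6*z(3))*X = (6*sqrt(-1 + 3))*10 = (6*sqrt(2))*10 = 60*sqrt(2)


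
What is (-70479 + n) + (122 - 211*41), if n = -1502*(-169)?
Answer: 174830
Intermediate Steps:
n = 253838
(-70479 + n) + (122 - 211*41) = (-70479 + 253838) + (122 - 211*41) = 183359 + (122 - 8651) = 183359 - 8529 = 174830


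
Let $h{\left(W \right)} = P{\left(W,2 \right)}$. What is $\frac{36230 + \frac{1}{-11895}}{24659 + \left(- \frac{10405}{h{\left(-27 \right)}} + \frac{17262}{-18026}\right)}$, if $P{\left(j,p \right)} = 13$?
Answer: $\frac{3884205067037}{2557770781245} \approx 1.5186$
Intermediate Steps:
$h{\left(W \right)} = 13$
$\frac{36230 + \frac{1}{-11895}}{24659 + \left(- \frac{10405}{h{\left(-27 \right)}} + \frac{17262}{-18026}\right)} = \frac{36230 + \frac{1}{-11895}}{24659 + \left(- \frac{10405}{13} + \frac{17262}{-18026}\right)} = \frac{36230 - \frac{1}{11895}}{24659 + \left(\left(-10405\right) \frac{1}{13} + 17262 \left(- \frac{1}{18026}\right)\right)} = \frac{430955849}{11895 \left(24659 - \frac{93892468}{117169}\right)} = \frac{430955849}{11895 \cdot \frac{2795377903}{117169}} = \frac{430955849}{11895} \cdot \frac{117169}{2795377903} = \frac{3884205067037}{2557770781245}$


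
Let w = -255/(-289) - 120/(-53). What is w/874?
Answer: 2835/787474 ≈ 0.0036001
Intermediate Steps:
w = 2835/901 (w = -255*(-1/289) - 120*(-1/53) = 15/17 + 120/53 = 2835/901 ≈ 3.1465)
w/874 = (2835/901)/874 = (2835/901)*(1/874) = 2835/787474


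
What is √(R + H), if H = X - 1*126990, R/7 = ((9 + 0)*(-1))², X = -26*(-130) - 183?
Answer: I*√123226 ≈ 351.04*I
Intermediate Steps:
X = 3197 (X = 3380 - 183 = 3197)
R = 567 (R = 7*((9 + 0)*(-1))² = 7*(9*(-1))² = 7*(-9)² = 7*81 = 567)
H = -123793 (H = 3197 - 1*126990 = 3197 - 126990 = -123793)
√(R + H) = √(567 - 123793) = √(-123226) = I*√123226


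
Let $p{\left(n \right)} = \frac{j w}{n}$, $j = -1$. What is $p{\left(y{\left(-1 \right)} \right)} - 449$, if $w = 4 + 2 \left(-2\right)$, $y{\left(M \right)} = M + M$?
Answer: $-449$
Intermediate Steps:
$y{\left(M \right)} = 2 M$
$w = 0$ ($w = 4 - 4 = 0$)
$p{\left(n \right)} = 0$ ($p{\left(n \right)} = \frac{\left(-1\right) 0}{n} = \frac{0}{n} = 0$)
$p{\left(y{\left(-1 \right)} \right)} - 449 = 0 - 449 = -449$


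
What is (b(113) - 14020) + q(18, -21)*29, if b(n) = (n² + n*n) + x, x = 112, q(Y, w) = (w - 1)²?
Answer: 25666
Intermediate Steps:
q(Y, w) = (-1 + w)²
b(n) = 112 + 2*n² (b(n) = (n² + n*n) + 112 = (n² + n²) + 112 = 2*n² + 112 = 112 + 2*n²)
(b(113) - 14020) + q(18, -21)*29 = ((112 + 2*113²) - 14020) + (-1 - 21)²*29 = ((112 + 2*12769) - 14020) + (-22)²*29 = ((112 + 25538) - 14020) + 484*29 = (25650 - 14020) + 14036 = 11630 + 14036 = 25666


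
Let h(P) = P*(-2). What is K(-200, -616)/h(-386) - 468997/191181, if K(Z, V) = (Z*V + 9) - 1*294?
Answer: 23136946931/147591732 ≈ 156.76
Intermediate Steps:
h(P) = -2*P
K(Z, V) = -285 + V*Z (K(Z, V) = (V*Z + 9) - 294 = (9 + V*Z) - 294 = -285 + V*Z)
K(-200, -616)/h(-386) - 468997/191181 = (-285 - 616*(-200))/((-2*(-386))) - 468997/191181 = (-285 + 123200)/772 - 468997*1/191181 = 122915*(1/772) - 468997/191181 = 122915/772 - 468997/191181 = 23136946931/147591732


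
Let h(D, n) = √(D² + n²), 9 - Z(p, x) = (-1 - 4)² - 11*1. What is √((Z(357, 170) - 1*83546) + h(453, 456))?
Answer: √(-83551 + 3*√45905) ≈ 287.94*I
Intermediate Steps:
Z(p, x) = -5 (Z(p, x) = 9 - ((-1 - 4)² - 11*1) = 9 - ((-5)² - 11) = 9 - (25 - 11) = 9 - 1*14 = 9 - 14 = -5)
√((Z(357, 170) - 1*83546) + h(453, 456)) = √((-5 - 1*83546) + √(453² + 456²)) = √((-5 - 83546) + √(205209 + 207936)) = √(-83551 + √413145) = √(-83551 + 3*√45905)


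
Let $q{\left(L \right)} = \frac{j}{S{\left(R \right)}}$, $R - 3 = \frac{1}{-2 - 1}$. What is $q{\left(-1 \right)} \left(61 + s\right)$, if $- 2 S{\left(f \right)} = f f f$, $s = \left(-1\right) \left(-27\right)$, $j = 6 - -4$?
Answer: $- \frac{1485}{16} \approx -92.813$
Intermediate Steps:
$j = 10$ ($j = 6 + 4 = 10$)
$s = 27$
$R = \frac{8}{3}$ ($R = 3 + \frac{1}{-2 - 1} = 3 + \frac{1}{-3} = 3 - \frac{1}{3} = \frac{8}{3} \approx 2.6667$)
$S{\left(f \right)} = - \frac{f^{3}}{2}$ ($S{\left(f \right)} = - \frac{f f f}{2} = - \frac{f^{2} f}{2} = - \frac{f^{3}}{2}$)
$q{\left(L \right)} = - \frac{135}{128}$ ($q{\left(L \right)} = \frac{10}{\left(- \frac{1}{2}\right) \left(\frac{8}{3}\right)^{3}} = \frac{10}{\left(- \frac{1}{2}\right) \frac{512}{27}} = \frac{10}{- \frac{256}{27}} = 10 \left(- \frac{27}{256}\right) = - \frac{135}{128}$)
$q{\left(-1 \right)} \left(61 + s\right) = - \frac{135 \left(61 + 27\right)}{128} = \left(- \frac{135}{128}\right) 88 = - \frac{1485}{16}$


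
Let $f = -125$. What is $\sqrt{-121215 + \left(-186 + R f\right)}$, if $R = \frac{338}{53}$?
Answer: $\frac{i \sqrt{343254659}}{53} \approx 349.57 i$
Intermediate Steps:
$R = \frac{338}{53}$ ($R = 338 \cdot \frac{1}{53} = \frac{338}{53} \approx 6.3774$)
$\sqrt{-121215 + \left(-186 + R f\right)} = \sqrt{-121215 + \left(-186 + \frac{338}{53} \left(-125\right)\right)} = \sqrt{-121215 - \frac{52108}{53}} = \sqrt{- \frac{6476503}{53}} = \frac{i \sqrt{343254659}}{53}$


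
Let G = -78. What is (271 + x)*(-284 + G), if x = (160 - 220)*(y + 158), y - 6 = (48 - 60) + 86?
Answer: 5071258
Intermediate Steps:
y = 80 (y = 6 + ((48 - 60) + 86) = 6 + (-12 + 86) = 6 + 74 = 80)
x = -14280 (x = (160 - 220)*(80 + 158) = -60*238 = -14280)
(271 + x)*(-284 + G) = (271 - 14280)*(-284 - 78) = -14009*(-362) = 5071258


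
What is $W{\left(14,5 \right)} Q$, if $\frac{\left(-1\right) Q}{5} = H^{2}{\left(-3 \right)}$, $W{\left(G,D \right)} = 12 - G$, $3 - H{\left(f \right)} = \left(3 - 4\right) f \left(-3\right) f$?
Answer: $5760$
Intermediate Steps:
$H{\left(f \right)} = 3 - 3 f^{2}$ ($H{\left(f \right)} = 3 - \left(3 - 4\right) f \left(-3\right) f = 3 - - - 3 f f = 3 - - \left(-3\right) f^{2} = 3 - 3 f^{2}$)
$Q = -2880$ ($Q = - 5 \left(3 - 3 \left(-3\right)^{2}\right)^{2} = - 5 \left(3 - 27\right)^{2} = - 5 \left(-24\right)^{2} = \left(-5\right) 576 = -2880$)
$W{\left(14,5 \right)} Q = \left(12 - 14\right) \left(-2880\right) = \left(-2\right) \left(-2880\right) = 5760$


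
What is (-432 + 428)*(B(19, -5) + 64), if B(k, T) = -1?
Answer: -252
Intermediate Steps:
(-432 + 428)*(B(19, -5) + 64) = (-432 + 428)*(-1 + 64) = -4*63 = -252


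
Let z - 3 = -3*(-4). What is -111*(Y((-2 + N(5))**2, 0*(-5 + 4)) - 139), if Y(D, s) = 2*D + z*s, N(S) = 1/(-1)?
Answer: 13431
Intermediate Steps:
N(S) = -1
z = 15 (z = 3 - 3*(-4) = 3 + 12 = 15)
Y(D, s) = 2*D + 15*s
-111*(Y((-2 + N(5))**2, 0*(-5 + 4)) - 139) = -111*((2*(-2 - 1)**2 + 15*(0*(-5 + 4))) - 139) = -111*((2*(-3)**2 + 15*(0*(-1))) - 139) = -111*((2*9 + 15*0) - 139) = -111*((18 + 0) - 139) = -111*(18 - 139) = -111*(-121) = 13431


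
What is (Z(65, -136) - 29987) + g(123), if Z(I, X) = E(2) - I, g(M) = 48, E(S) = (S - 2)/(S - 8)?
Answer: -30004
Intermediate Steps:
E(S) = (-2 + S)/(-8 + S)
Z(I, X) = -I (Z(I, X) = (-2 + 2)/(-8 + 2) - I = 0/(-6) - I = -⅙*0 - I = 0 - I = -I)
(Z(65, -136) - 29987) + g(123) = (-1*65 - 29987) + 48 = (-65 - 29987) + 48 = -30052 + 48 = -30004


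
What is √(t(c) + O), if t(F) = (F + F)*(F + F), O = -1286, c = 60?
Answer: √13114 ≈ 114.52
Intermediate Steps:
t(F) = 4*F² (t(F) = (2*F)*(2*F) = 4*F²)
√(t(c) + O) = √(4*60² - 1286) = √(4*3600 - 1286) = √(14400 - 1286) = √13114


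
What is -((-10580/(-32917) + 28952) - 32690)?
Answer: 123033166/32917 ≈ 3737.7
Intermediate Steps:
-((-10580/(-32917) + 28952) - 32690) = -((-10580*(-1/32917) + 28952) - 32690) = -((10580/32917 + 28952) - 32690) = -(953023564/32917 - 32690) = -1*(-123033166/32917) = 123033166/32917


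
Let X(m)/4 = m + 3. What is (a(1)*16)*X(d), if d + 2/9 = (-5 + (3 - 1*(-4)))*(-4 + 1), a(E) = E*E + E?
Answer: -3712/9 ≈ -412.44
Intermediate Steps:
a(E) = E + E**2 (a(E) = E**2 + E = E + E**2)
d = -56/9 (d = -2/9 + (-5 + (3 - 1*(-4)))*(-4 + 1) = -2/9 + (-5 + (3 + 4))*(-3) = -2/9 + (-5 + 7)*(-3) = -2/9 + 2*(-3) = -2/9 - 6 = -56/9 ≈ -6.2222)
X(m) = 12 + 4*m (X(m) = 4*(m + 3) = 4*(3 + m) = 12 + 4*m)
(a(1)*16)*X(d) = ((1*(1 + 1))*16)*(12 + 4*(-56/9)) = ((1*2)*16)*(12 - 224/9) = (2*16)*(-116/9) = 32*(-116/9) = -3712/9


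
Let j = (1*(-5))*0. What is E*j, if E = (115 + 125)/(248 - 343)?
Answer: 0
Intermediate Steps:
E = -48/19 (E = 240/(-95) = 240*(-1/95) = -48/19 ≈ -2.5263)
j = 0 (j = -5*0 = 0)
E*j = -48/19*0 = 0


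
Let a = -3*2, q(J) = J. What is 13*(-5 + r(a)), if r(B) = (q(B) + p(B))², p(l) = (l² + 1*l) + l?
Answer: 4147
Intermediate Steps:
p(l) = l² + 2*l (p(l) = (l² + l) + l = (l + l²) + l = l² + 2*l)
a = -6
r(B) = (B + B*(2 + B))²
13*(-5 + r(a)) = 13*(-5 + (-6)²*(3 - 6)²) = 13*(-5 + 36*(-3)²) = 13*(-5 + 36*9) = 13*(-5 + 324) = 13*319 = 4147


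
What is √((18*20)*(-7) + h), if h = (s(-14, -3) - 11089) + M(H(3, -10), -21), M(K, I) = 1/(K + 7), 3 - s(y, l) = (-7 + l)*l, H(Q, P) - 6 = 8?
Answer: I*√6013455/21 ≈ 116.77*I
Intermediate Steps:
H(Q, P) = 14 (H(Q, P) = 6 + 8 = 14)
s(y, l) = 3 - l*(-7 + l) (s(y, l) = 3 - (-7 + l)*l = 3 - l*(-7 + l))
M(K, I) = 1/(7 + K)
h = -233435/21 (h = ((3 - 1*(-3)² + 7*(-3)) - 11089) + 1/(7 + 14) = ((3 - 1*9 - 21) - 11089) + 1/21 = ((3 - 9 - 21) - 11089) + 1/21 = (-27 - 11089) + 1/21 = -11116 + 1/21 = -233435/21 ≈ -11116.)
√((18*20)*(-7) + h) = √((18*20)*(-7) - 233435/21) = √(360*(-7) - 233435/21) = √(-2520 - 233435/21) = √(-286355/21) = I*√6013455/21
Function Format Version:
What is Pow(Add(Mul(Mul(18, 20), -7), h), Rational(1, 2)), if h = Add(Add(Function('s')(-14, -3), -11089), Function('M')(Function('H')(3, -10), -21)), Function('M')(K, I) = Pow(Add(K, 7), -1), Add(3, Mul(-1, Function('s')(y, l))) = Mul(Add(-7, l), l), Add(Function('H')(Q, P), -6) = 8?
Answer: Mul(Rational(1, 21), I, Pow(6013455, Rational(1, 2))) ≈ Mul(116.77, I)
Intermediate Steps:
Function('H')(Q, P) = 14 (Function('H')(Q, P) = Add(6, 8) = 14)
Function('s')(y, l) = Add(3, Mul(-1, l, Add(-7, l))) (Function('s')(y, l) = Add(3, Mul(-1, Mul(Add(-7, l), l))) = Add(3, Mul(-1, Mul(l, Add(-7, l)))) = Add(3, Mul(-1, l, Add(-7, l))))
Function('M')(K, I) = Pow(Add(7, K), -1)
h = Rational(-233435, 21) (h = Add(Add(Add(3, Mul(-1, Pow(-3, 2)), Mul(7, -3)), -11089), Pow(Add(7, 14), -1)) = Add(Add(Add(3, Mul(-1, 9), -21), -11089), Pow(21, -1)) = Add(Add(Add(3, -9, -21), -11089), Rational(1, 21)) = Add(Add(-27, -11089), Rational(1, 21)) = Add(-11116, Rational(1, 21)) = Rational(-233435, 21) ≈ -11116.)
Pow(Add(Mul(Mul(18, 20), -7), h), Rational(1, 2)) = Pow(Add(Mul(Mul(18, 20), -7), Rational(-233435, 21)), Rational(1, 2)) = Pow(Add(Mul(360, -7), Rational(-233435, 21)), Rational(1, 2)) = Pow(Add(-2520, Rational(-233435, 21)), Rational(1, 2)) = Pow(Rational(-286355, 21), Rational(1, 2)) = Mul(Rational(1, 21), I, Pow(6013455, Rational(1, 2)))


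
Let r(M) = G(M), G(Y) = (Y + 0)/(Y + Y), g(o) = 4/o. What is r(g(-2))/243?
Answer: 1/486 ≈ 0.0020576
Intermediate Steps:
G(Y) = 1/2 (G(Y) = Y/((2*Y)) = Y*(1/(2*Y)) = 1/2)
r(M) = 1/2
r(g(-2))/243 = (1/2)/243 = (1/2)*(1/243) = 1/486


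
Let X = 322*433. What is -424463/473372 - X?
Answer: -66000788935/473372 ≈ -1.3943e+5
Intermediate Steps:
X = 139426
-424463/473372 - X = -424463/473372 - 1*139426 = -424463*1/473372 - 139426 = -424463/473372 - 139426 = -66000788935/473372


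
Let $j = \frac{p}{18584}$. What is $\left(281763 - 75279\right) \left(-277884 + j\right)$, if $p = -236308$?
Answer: $- \frac{133296586693122}{2323} \approx -5.7381 \cdot 10^{10}$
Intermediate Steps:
$j = - \frac{59077}{4646}$ ($j = - \frac{236308}{18584} = \left(-236308\right) \frac{1}{18584} = - \frac{59077}{4646} \approx -12.716$)
$\left(281763 - 75279\right) \left(-277884 + j\right) = \left(281763 - 75279\right) \left(-277884 - \frac{59077}{4646}\right) = 206484 \left(- \frac{1291108141}{4646}\right) = - \frac{133296586693122}{2323}$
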